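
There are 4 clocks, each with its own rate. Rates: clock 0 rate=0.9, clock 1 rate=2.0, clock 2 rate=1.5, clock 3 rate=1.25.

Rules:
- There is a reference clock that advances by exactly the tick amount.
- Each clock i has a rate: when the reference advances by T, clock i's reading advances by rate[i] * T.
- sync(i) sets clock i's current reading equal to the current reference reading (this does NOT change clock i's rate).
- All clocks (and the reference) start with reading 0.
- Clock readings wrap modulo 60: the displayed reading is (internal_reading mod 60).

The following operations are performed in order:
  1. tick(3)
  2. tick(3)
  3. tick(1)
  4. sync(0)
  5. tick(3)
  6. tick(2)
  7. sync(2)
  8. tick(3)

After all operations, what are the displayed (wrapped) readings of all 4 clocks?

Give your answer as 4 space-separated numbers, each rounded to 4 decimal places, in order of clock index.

Answer: 14.2000 30.0000 16.5000 18.7500

Derivation:
After op 1 tick(3): ref=3.0000 raw=[2.7000 6.0000 4.5000 3.7500]
After op 2 tick(3): ref=6.0000 raw=[5.4000 12.0000 9.0000 7.5000]
After op 3 tick(1): ref=7.0000 raw=[6.3000 14.0000 10.5000 8.7500]
After op 4 sync(0): ref=7.0000 raw=[7.0000 14.0000 10.5000 8.7500]
After op 5 tick(3): ref=10.0000 raw=[9.7000 20.0000 15.0000 12.5000]
After op 6 tick(2): ref=12.0000 raw=[11.5000 24.0000 18.0000 15.0000]
After op 7 sync(2): ref=12.0000 raw=[11.5000 24.0000 12.0000 15.0000]
After op 8 tick(3): ref=15.0000 raw=[14.2000 30.0000 16.5000 18.7500]
Wrap final raw readings (mod 60): 14.2000 mod 60 = 14.2000; 30.0000 mod 60 = 30.0000; 16.5000 mod 60 = 16.5000; 18.7500 mod 60 = 18.7500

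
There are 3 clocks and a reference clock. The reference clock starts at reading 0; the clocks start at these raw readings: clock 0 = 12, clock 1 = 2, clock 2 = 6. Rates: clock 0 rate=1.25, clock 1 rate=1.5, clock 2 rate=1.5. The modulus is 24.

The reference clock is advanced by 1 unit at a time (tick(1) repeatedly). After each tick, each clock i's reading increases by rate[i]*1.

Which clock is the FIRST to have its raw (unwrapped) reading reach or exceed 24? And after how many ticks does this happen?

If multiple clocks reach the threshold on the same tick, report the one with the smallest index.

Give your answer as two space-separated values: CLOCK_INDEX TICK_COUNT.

Answer: 0 10

Derivation:
clock 0: start=12, rate=1.25, needs 24-12 = 12; ticks = ceil(12/1.25) = ceil(9.6000) = 10; reading at tick 10 = 12 + 1.25*10 = 24.5000
clock 1: start=2, rate=1.5, needs 24-2 = 22; ticks = ceil(22/1.5) = ceil(14.6667) = 15; reading at tick 15 = 2 + 1.5*15 = 24.5000
clock 2: start=6, rate=1.5, needs 24-6 = 18; ticks = ceil(18/1.5) = ceil(12.0000) = 12; reading at tick 12 = 6 + 1.5*12 = 24.0000
Minimum tick count = 10; winners = [0]; smallest index = 0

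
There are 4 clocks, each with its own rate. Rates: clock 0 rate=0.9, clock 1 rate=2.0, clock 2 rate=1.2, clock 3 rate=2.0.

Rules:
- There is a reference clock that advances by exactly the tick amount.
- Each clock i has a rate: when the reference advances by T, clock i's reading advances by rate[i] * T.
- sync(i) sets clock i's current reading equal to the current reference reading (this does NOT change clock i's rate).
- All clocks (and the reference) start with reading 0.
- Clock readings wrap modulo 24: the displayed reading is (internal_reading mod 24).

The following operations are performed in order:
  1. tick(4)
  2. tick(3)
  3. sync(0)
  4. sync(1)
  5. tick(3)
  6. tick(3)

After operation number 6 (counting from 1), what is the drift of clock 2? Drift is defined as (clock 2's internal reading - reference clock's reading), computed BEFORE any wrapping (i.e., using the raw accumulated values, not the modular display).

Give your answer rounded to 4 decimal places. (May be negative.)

After op 1 tick(4): ref=4.0000 raw=[3.6000 8.0000 4.8000 8.0000]
After op 2 tick(3): ref=7.0000 raw=[6.3000 14.0000 8.4000 14.0000]
After op 3 sync(0): ref=7.0000 raw=[7.0000 14.0000 8.4000 14.0000]
After op 4 sync(1): ref=7.0000 raw=[7.0000 7.0000 8.4000 14.0000]
After op 5 tick(3): ref=10.0000 raw=[9.7000 13.0000 12.0000 20.0000]
After op 6 tick(3): ref=13.0000 raw=[12.4000 19.0000 15.6000 26.0000]
Drift of clock 2 after op 6: 15.6000 - 13.0000 = 2.6000

Answer: 2.6000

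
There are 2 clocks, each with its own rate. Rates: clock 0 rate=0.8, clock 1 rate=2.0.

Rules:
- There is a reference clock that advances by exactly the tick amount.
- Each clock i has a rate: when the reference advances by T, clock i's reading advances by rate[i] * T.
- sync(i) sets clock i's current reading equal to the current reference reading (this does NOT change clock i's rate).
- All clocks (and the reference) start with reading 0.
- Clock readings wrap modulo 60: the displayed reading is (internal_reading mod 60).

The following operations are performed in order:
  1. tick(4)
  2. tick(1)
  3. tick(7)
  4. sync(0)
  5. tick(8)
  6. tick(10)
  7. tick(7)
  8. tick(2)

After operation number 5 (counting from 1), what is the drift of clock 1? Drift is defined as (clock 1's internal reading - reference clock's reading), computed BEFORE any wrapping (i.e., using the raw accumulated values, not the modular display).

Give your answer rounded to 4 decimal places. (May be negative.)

Answer: 20.0000

Derivation:
After op 1 tick(4): ref=4.0000 raw=[3.2000 8.0000]
After op 2 tick(1): ref=5.0000 raw=[4.0000 10.0000]
After op 3 tick(7): ref=12.0000 raw=[9.6000 24.0000]
After op 4 sync(0): ref=12.0000 raw=[12.0000 24.0000]
After op 5 tick(8): ref=20.0000 raw=[18.4000 40.0000]
Drift of clock 1 after op 5: 40.0000 - 20.0000 = 20.0000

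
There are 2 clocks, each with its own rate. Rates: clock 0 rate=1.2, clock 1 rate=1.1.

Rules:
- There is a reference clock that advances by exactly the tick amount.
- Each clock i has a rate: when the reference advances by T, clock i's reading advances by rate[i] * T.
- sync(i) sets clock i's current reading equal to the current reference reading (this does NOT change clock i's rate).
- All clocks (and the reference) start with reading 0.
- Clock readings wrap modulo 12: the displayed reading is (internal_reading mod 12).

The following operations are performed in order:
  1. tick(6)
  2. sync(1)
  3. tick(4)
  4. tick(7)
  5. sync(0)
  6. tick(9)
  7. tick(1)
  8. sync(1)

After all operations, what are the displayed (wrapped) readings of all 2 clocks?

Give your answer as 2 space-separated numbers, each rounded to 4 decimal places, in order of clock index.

Answer: 5.0000 3.0000

Derivation:
After op 1 tick(6): ref=6.0000 raw=[7.2000 6.6000]
After op 2 sync(1): ref=6.0000 raw=[7.2000 6.0000]
After op 3 tick(4): ref=10.0000 raw=[12.0000 10.4000]
After op 4 tick(7): ref=17.0000 raw=[20.4000 18.1000]
After op 5 sync(0): ref=17.0000 raw=[17.0000 18.1000]
After op 6 tick(9): ref=26.0000 raw=[27.8000 28.0000]
After op 7 tick(1): ref=27.0000 raw=[29.0000 29.1000]
After op 8 sync(1): ref=27.0000 raw=[29.0000 27.0000]
Wrap final raw readings (mod 12): 29.0000 mod 12 = 5.0000; 27.0000 mod 12 = 3.0000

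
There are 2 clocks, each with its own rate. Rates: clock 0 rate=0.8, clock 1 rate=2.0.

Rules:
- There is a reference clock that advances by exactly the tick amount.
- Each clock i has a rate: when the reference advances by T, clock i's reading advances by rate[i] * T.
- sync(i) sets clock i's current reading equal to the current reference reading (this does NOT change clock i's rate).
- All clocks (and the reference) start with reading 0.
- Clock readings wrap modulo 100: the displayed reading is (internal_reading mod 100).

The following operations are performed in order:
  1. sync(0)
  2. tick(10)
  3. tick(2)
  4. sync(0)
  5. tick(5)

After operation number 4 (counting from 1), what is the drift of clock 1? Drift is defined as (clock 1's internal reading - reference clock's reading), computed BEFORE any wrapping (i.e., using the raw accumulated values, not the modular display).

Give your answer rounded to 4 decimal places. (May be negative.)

After op 1 sync(0): ref=0.0000 raw=[0.0000 0.0000]
After op 2 tick(10): ref=10.0000 raw=[8.0000 20.0000]
After op 3 tick(2): ref=12.0000 raw=[9.6000 24.0000]
After op 4 sync(0): ref=12.0000 raw=[12.0000 24.0000]
Drift of clock 1 after op 4: 24.0000 - 12.0000 = 12.0000

Answer: 12.0000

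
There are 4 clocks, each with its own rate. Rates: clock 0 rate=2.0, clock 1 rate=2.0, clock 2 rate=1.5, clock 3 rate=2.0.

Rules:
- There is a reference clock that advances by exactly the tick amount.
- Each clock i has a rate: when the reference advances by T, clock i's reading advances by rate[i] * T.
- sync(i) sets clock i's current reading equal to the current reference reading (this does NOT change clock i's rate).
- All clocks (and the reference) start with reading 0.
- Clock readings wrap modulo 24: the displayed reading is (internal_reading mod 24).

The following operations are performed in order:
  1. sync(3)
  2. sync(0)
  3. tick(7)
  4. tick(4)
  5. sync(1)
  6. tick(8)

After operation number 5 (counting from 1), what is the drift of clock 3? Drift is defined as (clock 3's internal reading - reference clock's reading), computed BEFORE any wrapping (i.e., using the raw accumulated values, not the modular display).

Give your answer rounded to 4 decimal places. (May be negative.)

After op 1 sync(3): ref=0.0000 raw=[0.0000 0.0000 0.0000 0.0000]
After op 2 sync(0): ref=0.0000 raw=[0.0000 0.0000 0.0000 0.0000]
After op 3 tick(7): ref=7.0000 raw=[14.0000 14.0000 10.5000 14.0000]
After op 4 tick(4): ref=11.0000 raw=[22.0000 22.0000 16.5000 22.0000]
After op 5 sync(1): ref=11.0000 raw=[22.0000 11.0000 16.5000 22.0000]
Drift of clock 3 after op 5: 22.0000 - 11.0000 = 11.0000

Answer: 11.0000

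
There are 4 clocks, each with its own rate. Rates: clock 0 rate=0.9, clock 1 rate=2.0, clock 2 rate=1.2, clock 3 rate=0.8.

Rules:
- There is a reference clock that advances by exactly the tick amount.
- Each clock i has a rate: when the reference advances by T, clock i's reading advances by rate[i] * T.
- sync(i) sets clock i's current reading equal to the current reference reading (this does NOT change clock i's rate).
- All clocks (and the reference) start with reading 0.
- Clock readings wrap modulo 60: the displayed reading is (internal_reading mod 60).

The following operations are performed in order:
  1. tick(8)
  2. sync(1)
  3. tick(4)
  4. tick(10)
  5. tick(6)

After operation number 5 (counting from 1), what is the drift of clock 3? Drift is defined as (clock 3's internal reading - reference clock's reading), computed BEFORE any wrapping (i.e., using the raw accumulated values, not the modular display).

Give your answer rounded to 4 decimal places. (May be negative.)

Answer: -5.6000

Derivation:
After op 1 tick(8): ref=8.0000 raw=[7.2000 16.0000 9.6000 6.4000]
After op 2 sync(1): ref=8.0000 raw=[7.2000 8.0000 9.6000 6.4000]
After op 3 tick(4): ref=12.0000 raw=[10.8000 16.0000 14.4000 9.6000]
After op 4 tick(10): ref=22.0000 raw=[19.8000 36.0000 26.4000 17.6000]
After op 5 tick(6): ref=28.0000 raw=[25.2000 48.0000 33.6000 22.4000]
Drift of clock 3 after op 5: 22.4000 - 28.0000 = -5.6000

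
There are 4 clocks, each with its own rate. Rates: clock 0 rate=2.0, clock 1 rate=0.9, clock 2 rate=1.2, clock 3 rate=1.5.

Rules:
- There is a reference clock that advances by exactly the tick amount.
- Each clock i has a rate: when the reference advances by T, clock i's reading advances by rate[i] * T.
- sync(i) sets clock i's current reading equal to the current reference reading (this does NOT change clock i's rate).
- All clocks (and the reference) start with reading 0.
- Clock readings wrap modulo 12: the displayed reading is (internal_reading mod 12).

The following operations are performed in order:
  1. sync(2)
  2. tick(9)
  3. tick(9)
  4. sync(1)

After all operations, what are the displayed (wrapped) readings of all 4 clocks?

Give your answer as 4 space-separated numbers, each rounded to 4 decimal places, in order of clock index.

Answer: 0.0000 6.0000 9.6000 3.0000

Derivation:
After op 1 sync(2): ref=0.0000 raw=[0.0000 0.0000 0.0000 0.0000]
After op 2 tick(9): ref=9.0000 raw=[18.0000 8.1000 10.8000 13.5000]
After op 3 tick(9): ref=18.0000 raw=[36.0000 16.2000 21.6000 27.0000]
After op 4 sync(1): ref=18.0000 raw=[36.0000 18.0000 21.6000 27.0000]
Wrap final raw readings (mod 12): 36.0000 mod 12 = 0.0000; 18.0000 mod 12 = 6.0000; 21.6000 mod 12 = 9.6000; 27.0000 mod 12 = 3.0000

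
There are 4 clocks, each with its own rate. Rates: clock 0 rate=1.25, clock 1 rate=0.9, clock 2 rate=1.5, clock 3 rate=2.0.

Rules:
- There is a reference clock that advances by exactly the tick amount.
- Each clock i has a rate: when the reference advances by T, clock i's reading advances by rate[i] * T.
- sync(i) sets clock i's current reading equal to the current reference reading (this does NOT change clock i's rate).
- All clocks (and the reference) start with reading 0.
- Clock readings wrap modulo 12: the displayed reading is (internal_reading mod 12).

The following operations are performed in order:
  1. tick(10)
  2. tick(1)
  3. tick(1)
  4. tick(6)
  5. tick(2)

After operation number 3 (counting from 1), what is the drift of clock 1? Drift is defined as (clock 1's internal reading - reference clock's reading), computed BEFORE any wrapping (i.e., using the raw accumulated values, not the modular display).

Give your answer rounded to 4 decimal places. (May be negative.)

Answer: -1.2000

Derivation:
After op 1 tick(10): ref=10.0000 raw=[12.5000 9.0000 15.0000 20.0000]
After op 2 tick(1): ref=11.0000 raw=[13.7500 9.9000 16.5000 22.0000]
After op 3 tick(1): ref=12.0000 raw=[15.0000 10.8000 18.0000 24.0000]
Drift of clock 1 after op 3: 10.8000 - 12.0000 = -1.2000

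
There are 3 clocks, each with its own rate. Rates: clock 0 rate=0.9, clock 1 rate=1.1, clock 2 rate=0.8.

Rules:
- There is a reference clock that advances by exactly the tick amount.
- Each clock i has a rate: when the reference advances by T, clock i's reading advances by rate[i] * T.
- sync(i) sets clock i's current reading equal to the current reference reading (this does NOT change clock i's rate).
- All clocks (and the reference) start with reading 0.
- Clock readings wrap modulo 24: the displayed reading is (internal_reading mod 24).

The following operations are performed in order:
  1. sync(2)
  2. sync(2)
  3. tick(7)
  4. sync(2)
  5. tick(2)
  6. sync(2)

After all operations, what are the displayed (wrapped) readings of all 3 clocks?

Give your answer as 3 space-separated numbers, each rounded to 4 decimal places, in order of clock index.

After op 1 sync(2): ref=0.0000 raw=[0.0000 0.0000 0.0000]
After op 2 sync(2): ref=0.0000 raw=[0.0000 0.0000 0.0000]
After op 3 tick(7): ref=7.0000 raw=[6.3000 7.7000 5.6000]
After op 4 sync(2): ref=7.0000 raw=[6.3000 7.7000 7.0000]
After op 5 tick(2): ref=9.0000 raw=[8.1000 9.9000 8.6000]
After op 6 sync(2): ref=9.0000 raw=[8.1000 9.9000 9.0000]
Wrap final raw readings (mod 24): 8.1000 mod 24 = 8.1000; 9.9000 mod 24 = 9.9000; 9.0000 mod 24 = 9.0000

Answer: 8.1000 9.9000 9.0000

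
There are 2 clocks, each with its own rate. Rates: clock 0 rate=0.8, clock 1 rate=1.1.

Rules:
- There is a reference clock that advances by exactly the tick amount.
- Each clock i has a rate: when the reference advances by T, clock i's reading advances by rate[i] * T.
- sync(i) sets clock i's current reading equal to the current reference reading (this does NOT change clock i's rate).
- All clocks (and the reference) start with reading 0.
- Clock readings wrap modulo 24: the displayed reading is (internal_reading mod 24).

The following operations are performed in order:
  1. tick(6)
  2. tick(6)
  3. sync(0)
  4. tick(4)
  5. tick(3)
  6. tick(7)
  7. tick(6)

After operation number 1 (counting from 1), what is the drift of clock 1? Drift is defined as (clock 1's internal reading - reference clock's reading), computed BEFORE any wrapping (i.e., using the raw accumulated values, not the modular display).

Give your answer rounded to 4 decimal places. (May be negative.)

Answer: 0.6000

Derivation:
After op 1 tick(6): ref=6.0000 raw=[4.8000 6.6000]
Drift of clock 1 after op 1: 6.6000 - 6.0000 = 0.6000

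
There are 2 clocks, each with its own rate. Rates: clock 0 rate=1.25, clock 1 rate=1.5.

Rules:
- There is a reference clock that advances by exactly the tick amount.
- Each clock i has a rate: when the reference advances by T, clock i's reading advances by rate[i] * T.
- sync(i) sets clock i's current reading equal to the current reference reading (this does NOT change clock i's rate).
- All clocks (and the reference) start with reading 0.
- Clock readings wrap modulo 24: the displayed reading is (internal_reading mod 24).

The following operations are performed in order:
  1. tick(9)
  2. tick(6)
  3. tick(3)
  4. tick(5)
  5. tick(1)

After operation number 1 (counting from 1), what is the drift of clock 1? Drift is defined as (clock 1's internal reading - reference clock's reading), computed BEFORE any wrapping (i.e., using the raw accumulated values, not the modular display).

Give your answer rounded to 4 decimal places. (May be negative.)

Answer: 4.5000

Derivation:
After op 1 tick(9): ref=9.0000 raw=[11.2500 13.5000]
Drift of clock 1 after op 1: 13.5000 - 9.0000 = 4.5000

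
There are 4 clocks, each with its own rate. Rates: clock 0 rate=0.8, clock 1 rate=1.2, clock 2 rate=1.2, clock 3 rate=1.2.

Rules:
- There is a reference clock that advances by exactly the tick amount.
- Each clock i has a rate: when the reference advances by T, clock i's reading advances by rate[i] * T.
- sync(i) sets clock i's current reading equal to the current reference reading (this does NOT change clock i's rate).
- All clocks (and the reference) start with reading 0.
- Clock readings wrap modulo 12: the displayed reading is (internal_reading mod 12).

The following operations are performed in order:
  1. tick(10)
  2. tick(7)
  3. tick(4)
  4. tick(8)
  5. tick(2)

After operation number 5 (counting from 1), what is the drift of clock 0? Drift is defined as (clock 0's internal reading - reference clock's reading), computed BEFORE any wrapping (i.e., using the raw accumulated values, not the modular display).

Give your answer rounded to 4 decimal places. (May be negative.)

After op 1 tick(10): ref=10.0000 raw=[8.0000 12.0000 12.0000 12.0000]
After op 2 tick(7): ref=17.0000 raw=[13.6000 20.4000 20.4000 20.4000]
After op 3 tick(4): ref=21.0000 raw=[16.8000 25.2000 25.2000 25.2000]
After op 4 tick(8): ref=29.0000 raw=[23.2000 34.8000 34.8000 34.8000]
After op 5 tick(2): ref=31.0000 raw=[24.8000 37.2000 37.2000 37.2000]
Drift of clock 0 after op 5: 24.8000 - 31.0000 = -6.2000

Answer: -6.2000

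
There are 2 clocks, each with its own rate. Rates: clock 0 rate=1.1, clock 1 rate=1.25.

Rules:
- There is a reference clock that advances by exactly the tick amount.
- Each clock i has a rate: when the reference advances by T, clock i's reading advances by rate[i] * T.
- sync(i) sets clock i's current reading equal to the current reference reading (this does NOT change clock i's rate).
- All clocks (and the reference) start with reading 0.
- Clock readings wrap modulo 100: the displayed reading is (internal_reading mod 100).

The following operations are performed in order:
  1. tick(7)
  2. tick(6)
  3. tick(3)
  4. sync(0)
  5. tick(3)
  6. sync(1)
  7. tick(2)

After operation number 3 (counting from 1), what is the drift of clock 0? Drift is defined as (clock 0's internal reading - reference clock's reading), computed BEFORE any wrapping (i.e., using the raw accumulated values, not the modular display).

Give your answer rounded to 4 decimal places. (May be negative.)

Answer: 1.6000

Derivation:
After op 1 tick(7): ref=7.0000 raw=[7.7000 8.7500]
After op 2 tick(6): ref=13.0000 raw=[14.3000 16.2500]
After op 3 tick(3): ref=16.0000 raw=[17.6000 20.0000]
Drift of clock 0 after op 3: 17.6000 - 16.0000 = 1.6000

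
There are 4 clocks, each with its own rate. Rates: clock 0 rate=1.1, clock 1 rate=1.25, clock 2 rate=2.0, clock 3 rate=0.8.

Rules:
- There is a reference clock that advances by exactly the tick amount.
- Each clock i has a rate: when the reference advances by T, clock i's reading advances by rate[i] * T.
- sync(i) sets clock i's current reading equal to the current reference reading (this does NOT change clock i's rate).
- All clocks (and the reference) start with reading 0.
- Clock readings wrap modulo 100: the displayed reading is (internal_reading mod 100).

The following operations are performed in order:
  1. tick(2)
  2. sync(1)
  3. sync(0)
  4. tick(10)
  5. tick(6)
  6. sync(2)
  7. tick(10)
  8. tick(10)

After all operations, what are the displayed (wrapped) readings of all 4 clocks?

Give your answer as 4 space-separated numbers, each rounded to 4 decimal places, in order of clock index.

After op 1 tick(2): ref=2.0000 raw=[2.2000 2.5000 4.0000 1.6000]
After op 2 sync(1): ref=2.0000 raw=[2.2000 2.0000 4.0000 1.6000]
After op 3 sync(0): ref=2.0000 raw=[2.0000 2.0000 4.0000 1.6000]
After op 4 tick(10): ref=12.0000 raw=[13.0000 14.5000 24.0000 9.6000]
After op 5 tick(6): ref=18.0000 raw=[19.6000 22.0000 36.0000 14.4000]
After op 6 sync(2): ref=18.0000 raw=[19.6000 22.0000 18.0000 14.4000]
After op 7 tick(10): ref=28.0000 raw=[30.6000 34.5000 38.0000 22.4000]
After op 8 tick(10): ref=38.0000 raw=[41.6000 47.0000 58.0000 30.4000]
Wrap final raw readings (mod 100): 41.6000 mod 100 = 41.6000; 47.0000 mod 100 = 47.0000; 58.0000 mod 100 = 58.0000; 30.4000 mod 100 = 30.4000

Answer: 41.6000 47.0000 58.0000 30.4000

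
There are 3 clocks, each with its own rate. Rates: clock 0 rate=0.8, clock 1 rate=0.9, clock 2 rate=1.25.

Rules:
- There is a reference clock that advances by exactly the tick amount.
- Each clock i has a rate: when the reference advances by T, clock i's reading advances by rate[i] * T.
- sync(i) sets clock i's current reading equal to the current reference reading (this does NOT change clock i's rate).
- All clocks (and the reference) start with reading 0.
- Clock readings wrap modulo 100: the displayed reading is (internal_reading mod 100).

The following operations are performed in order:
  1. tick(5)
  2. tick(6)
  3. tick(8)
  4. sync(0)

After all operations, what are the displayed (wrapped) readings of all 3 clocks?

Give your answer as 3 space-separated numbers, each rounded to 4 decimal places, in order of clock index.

Answer: 19.0000 17.1000 23.7500

Derivation:
After op 1 tick(5): ref=5.0000 raw=[4.0000 4.5000 6.2500]
After op 2 tick(6): ref=11.0000 raw=[8.8000 9.9000 13.7500]
After op 3 tick(8): ref=19.0000 raw=[15.2000 17.1000 23.7500]
After op 4 sync(0): ref=19.0000 raw=[19.0000 17.1000 23.7500]
Wrap final raw readings (mod 100): 19.0000 mod 100 = 19.0000; 17.1000 mod 100 = 17.1000; 23.7500 mod 100 = 23.7500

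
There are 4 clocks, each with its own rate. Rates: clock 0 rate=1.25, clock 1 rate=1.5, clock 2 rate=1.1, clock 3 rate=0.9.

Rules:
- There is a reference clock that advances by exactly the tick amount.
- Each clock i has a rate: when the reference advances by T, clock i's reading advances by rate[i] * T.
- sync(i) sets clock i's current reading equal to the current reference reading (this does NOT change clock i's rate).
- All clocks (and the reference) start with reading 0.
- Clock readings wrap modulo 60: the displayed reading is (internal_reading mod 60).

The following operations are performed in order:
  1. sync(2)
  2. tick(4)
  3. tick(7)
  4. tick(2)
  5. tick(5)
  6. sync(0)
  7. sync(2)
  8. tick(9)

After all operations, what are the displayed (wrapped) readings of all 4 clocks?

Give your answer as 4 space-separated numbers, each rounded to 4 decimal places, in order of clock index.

After op 1 sync(2): ref=0.0000 raw=[0.0000 0.0000 0.0000 0.0000]
After op 2 tick(4): ref=4.0000 raw=[5.0000 6.0000 4.4000 3.6000]
After op 3 tick(7): ref=11.0000 raw=[13.7500 16.5000 12.1000 9.9000]
After op 4 tick(2): ref=13.0000 raw=[16.2500 19.5000 14.3000 11.7000]
After op 5 tick(5): ref=18.0000 raw=[22.5000 27.0000 19.8000 16.2000]
After op 6 sync(0): ref=18.0000 raw=[18.0000 27.0000 19.8000 16.2000]
After op 7 sync(2): ref=18.0000 raw=[18.0000 27.0000 18.0000 16.2000]
After op 8 tick(9): ref=27.0000 raw=[29.2500 40.5000 27.9000 24.3000]
Wrap final raw readings (mod 60): 29.2500 mod 60 = 29.2500; 40.5000 mod 60 = 40.5000; 27.9000 mod 60 = 27.9000; 24.3000 mod 60 = 24.3000

Answer: 29.2500 40.5000 27.9000 24.3000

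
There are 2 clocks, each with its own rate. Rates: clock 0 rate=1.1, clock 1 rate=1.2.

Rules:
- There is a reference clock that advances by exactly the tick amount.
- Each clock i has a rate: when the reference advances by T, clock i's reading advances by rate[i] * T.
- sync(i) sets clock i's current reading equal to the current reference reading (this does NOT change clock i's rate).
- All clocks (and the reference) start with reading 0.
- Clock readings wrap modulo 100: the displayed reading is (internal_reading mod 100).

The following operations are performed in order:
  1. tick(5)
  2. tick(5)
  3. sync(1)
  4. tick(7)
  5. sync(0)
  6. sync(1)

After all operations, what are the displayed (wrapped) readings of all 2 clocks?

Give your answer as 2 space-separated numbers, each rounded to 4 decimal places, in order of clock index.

Answer: 17.0000 17.0000

Derivation:
After op 1 tick(5): ref=5.0000 raw=[5.5000 6.0000]
After op 2 tick(5): ref=10.0000 raw=[11.0000 12.0000]
After op 3 sync(1): ref=10.0000 raw=[11.0000 10.0000]
After op 4 tick(7): ref=17.0000 raw=[18.7000 18.4000]
After op 5 sync(0): ref=17.0000 raw=[17.0000 18.4000]
After op 6 sync(1): ref=17.0000 raw=[17.0000 17.0000]
Wrap final raw readings (mod 100): 17.0000 mod 100 = 17.0000; 17.0000 mod 100 = 17.0000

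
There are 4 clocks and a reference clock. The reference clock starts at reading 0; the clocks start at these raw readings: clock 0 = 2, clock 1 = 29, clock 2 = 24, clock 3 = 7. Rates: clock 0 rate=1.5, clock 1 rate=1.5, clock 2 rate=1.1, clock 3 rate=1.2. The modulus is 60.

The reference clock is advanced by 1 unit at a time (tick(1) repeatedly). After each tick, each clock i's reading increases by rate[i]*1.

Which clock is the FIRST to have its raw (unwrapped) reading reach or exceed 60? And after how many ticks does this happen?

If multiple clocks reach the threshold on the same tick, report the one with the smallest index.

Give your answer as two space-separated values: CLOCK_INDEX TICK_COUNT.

Answer: 1 21

Derivation:
clock 0: start=2, rate=1.5, needs 60-2 = 58; ticks = ceil(58/1.5) = ceil(38.6667) = 39; reading at tick 39 = 2 + 1.5*39 = 60.5000
clock 1: start=29, rate=1.5, needs 60-29 = 31; ticks = ceil(31/1.5) = ceil(20.6667) = 21; reading at tick 21 = 29 + 1.5*21 = 60.5000
clock 2: start=24, rate=1.1, needs 60-24 = 36; ticks = ceil(36/1.1) = ceil(32.7273) = 33; reading at tick 33 = 24 + 1.1*33 = 60.3000
clock 3: start=7, rate=1.2, needs 60-7 = 53; ticks = ceil(53/1.2) = ceil(44.1667) = 45; reading at tick 45 = 7 + 1.2*45 = 61.0000
Minimum tick count = 21; winners = [1]; smallest index = 1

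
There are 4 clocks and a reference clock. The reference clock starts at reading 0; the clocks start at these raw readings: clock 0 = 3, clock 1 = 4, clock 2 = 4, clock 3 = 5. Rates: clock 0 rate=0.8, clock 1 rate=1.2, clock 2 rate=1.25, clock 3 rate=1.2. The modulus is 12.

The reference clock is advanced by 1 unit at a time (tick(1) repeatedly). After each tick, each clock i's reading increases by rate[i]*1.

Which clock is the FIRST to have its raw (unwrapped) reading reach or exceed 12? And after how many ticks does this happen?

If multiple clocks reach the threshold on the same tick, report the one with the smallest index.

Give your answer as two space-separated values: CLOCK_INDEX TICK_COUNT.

Answer: 3 6

Derivation:
clock 0: start=3, rate=0.8, needs 12-3 = 9; ticks = ceil(9/0.8) = ceil(11.2500) = 12; reading at tick 12 = 3 + 0.8*12 = 12.6000
clock 1: start=4, rate=1.2, needs 12-4 = 8; ticks = ceil(8/1.2) = ceil(6.6667) = 7; reading at tick 7 = 4 + 1.2*7 = 12.4000
clock 2: start=4, rate=1.25, needs 12-4 = 8; ticks = ceil(8/1.25) = ceil(6.4000) = 7; reading at tick 7 = 4 + 1.25*7 = 12.7500
clock 3: start=5, rate=1.2, needs 12-5 = 7; ticks = ceil(7/1.2) = ceil(5.8333) = 6; reading at tick 6 = 5 + 1.2*6 = 12.2000
Minimum tick count = 6; winners = [3]; smallest index = 3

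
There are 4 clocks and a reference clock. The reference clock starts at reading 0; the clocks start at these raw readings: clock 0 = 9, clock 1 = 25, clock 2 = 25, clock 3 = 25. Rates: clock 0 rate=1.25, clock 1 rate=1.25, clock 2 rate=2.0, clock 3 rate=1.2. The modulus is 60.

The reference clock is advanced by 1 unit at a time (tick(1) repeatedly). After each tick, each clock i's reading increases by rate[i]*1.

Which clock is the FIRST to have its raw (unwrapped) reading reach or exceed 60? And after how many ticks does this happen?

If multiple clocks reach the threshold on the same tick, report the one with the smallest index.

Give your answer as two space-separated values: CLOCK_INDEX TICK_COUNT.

clock 0: start=9, rate=1.25, needs 60-9 = 51; ticks = ceil(51/1.25) = ceil(40.8000) = 41; reading at tick 41 = 9 + 1.25*41 = 60.2500
clock 1: start=25, rate=1.25, needs 60-25 = 35; ticks = ceil(35/1.25) = ceil(28.0000) = 28; reading at tick 28 = 25 + 1.25*28 = 60.0000
clock 2: start=25, rate=2.0, needs 60-25 = 35; ticks = ceil(35/2.0) = ceil(17.5000) = 18; reading at tick 18 = 25 + 2.0*18 = 61.0000
clock 3: start=25, rate=1.2, needs 60-25 = 35; ticks = ceil(35/1.2) = ceil(29.1667) = 30; reading at tick 30 = 25 + 1.2*30 = 61.0000
Minimum tick count = 18; winners = [2]; smallest index = 2

Answer: 2 18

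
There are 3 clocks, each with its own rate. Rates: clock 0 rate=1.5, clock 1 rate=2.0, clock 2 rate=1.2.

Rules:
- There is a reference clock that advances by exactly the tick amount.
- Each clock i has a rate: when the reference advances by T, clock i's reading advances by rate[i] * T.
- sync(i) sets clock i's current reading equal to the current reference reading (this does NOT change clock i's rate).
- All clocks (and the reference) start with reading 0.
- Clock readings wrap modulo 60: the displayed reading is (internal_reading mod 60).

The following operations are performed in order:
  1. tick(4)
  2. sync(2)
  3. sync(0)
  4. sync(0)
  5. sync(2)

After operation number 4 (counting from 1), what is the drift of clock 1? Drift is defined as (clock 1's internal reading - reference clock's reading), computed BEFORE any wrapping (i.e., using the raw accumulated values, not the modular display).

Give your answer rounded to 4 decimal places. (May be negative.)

Answer: 4.0000

Derivation:
After op 1 tick(4): ref=4.0000 raw=[6.0000 8.0000 4.8000]
After op 2 sync(2): ref=4.0000 raw=[6.0000 8.0000 4.0000]
After op 3 sync(0): ref=4.0000 raw=[4.0000 8.0000 4.0000]
After op 4 sync(0): ref=4.0000 raw=[4.0000 8.0000 4.0000]
Drift of clock 1 after op 4: 8.0000 - 4.0000 = 4.0000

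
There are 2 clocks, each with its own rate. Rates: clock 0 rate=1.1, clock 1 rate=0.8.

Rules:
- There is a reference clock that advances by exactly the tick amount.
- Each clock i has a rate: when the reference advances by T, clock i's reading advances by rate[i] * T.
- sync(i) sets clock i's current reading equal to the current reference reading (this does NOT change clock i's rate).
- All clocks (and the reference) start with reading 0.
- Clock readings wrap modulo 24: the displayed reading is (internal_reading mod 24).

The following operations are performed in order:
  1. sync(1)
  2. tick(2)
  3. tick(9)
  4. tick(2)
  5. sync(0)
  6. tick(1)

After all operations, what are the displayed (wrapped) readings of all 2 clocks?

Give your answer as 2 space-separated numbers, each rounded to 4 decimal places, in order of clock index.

After op 1 sync(1): ref=0.0000 raw=[0.0000 0.0000]
After op 2 tick(2): ref=2.0000 raw=[2.2000 1.6000]
After op 3 tick(9): ref=11.0000 raw=[12.1000 8.8000]
After op 4 tick(2): ref=13.0000 raw=[14.3000 10.4000]
After op 5 sync(0): ref=13.0000 raw=[13.0000 10.4000]
After op 6 tick(1): ref=14.0000 raw=[14.1000 11.2000]
Wrap final raw readings (mod 24): 14.1000 mod 24 = 14.1000; 11.2000 mod 24 = 11.2000

Answer: 14.1000 11.2000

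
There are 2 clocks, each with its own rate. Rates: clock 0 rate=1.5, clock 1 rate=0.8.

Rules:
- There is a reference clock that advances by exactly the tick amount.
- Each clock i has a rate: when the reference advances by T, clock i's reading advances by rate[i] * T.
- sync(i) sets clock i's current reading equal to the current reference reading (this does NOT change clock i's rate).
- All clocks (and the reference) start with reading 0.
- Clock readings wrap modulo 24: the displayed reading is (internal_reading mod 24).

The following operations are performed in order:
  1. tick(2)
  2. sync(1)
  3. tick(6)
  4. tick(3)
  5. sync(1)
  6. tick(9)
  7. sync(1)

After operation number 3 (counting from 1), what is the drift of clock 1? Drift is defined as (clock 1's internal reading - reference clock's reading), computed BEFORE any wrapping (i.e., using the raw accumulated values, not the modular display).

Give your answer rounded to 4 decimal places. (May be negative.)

Answer: -1.2000

Derivation:
After op 1 tick(2): ref=2.0000 raw=[3.0000 1.6000]
After op 2 sync(1): ref=2.0000 raw=[3.0000 2.0000]
After op 3 tick(6): ref=8.0000 raw=[12.0000 6.8000]
Drift of clock 1 after op 3: 6.8000 - 8.0000 = -1.2000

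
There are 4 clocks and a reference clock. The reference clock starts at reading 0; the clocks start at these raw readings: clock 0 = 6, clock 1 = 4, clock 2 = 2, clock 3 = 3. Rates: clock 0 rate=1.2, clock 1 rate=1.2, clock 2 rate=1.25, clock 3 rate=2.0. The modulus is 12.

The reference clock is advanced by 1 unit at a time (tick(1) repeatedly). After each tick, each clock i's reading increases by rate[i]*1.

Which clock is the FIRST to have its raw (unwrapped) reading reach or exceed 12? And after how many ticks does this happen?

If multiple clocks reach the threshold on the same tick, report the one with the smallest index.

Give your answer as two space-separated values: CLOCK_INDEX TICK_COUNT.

Answer: 0 5

Derivation:
clock 0: start=6, rate=1.2, needs 12-6 = 6; ticks = ceil(6/1.2) = ceil(5.0000) = 5; reading at tick 5 = 6 + 1.2*5 = 12.0000
clock 1: start=4, rate=1.2, needs 12-4 = 8; ticks = ceil(8/1.2) = ceil(6.6667) = 7; reading at tick 7 = 4 + 1.2*7 = 12.4000
clock 2: start=2, rate=1.25, needs 12-2 = 10; ticks = ceil(10/1.25) = ceil(8.0000) = 8; reading at tick 8 = 2 + 1.25*8 = 12.0000
clock 3: start=3, rate=2.0, needs 12-3 = 9; ticks = ceil(9/2.0) = ceil(4.5000) = 5; reading at tick 5 = 3 + 2.0*5 = 13.0000
Minimum tick count = 5; winners = [0, 3]; smallest index = 0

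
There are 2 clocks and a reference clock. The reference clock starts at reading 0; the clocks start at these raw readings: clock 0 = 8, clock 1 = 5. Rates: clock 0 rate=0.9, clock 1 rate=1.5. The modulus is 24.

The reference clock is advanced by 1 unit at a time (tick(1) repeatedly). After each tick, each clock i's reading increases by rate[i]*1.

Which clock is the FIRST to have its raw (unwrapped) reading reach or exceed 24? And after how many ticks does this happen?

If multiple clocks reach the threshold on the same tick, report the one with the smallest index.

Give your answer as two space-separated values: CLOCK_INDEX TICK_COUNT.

clock 0: start=8, rate=0.9, needs 24-8 = 16; ticks = ceil(16/0.9) = ceil(17.7778) = 18; reading at tick 18 = 8 + 0.9*18 = 24.2000
clock 1: start=5, rate=1.5, needs 24-5 = 19; ticks = ceil(19/1.5) = ceil(12.6667) = 13; reading at tick 13 = 5 + 1.5*13 = 24.5000
Minimum tick count = 13; winners = [1]; smallest index = 1

Answer: 1 13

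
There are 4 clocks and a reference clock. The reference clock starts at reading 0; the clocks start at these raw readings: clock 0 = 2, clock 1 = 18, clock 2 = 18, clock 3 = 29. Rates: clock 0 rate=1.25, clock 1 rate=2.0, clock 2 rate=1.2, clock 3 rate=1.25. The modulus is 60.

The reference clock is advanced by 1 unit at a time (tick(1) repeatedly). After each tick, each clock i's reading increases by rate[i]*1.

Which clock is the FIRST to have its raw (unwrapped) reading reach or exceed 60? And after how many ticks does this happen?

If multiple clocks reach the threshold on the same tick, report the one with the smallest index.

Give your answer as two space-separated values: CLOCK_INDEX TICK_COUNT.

clock 0: start=2, rate=1.25, needs 60-2 = 58; ticks = ceil(58/1.25) = ceil(46.4000) = 47; reading at tick 47 = 2 + 1.25*47 = 60.7500
clock 1: start=18, rate=2.0, needs 60-18 = 42; ticks = ceil(42/2.0) = ceil(21.0000) = 21; reading at tick 21 = 18 + 2.0*21 = 60.0000
clock 2: start=18, rate=1.2, needs 60-18 = 42; ticks = ceil(42/1.2) = ceil(35.0000) = 35; reading at tick 35 = 18 + 1.2*35 = 60.0000
clock 3: start=29, rate=1.25, needs 60-29 = 31; ticks = ceil(31/1.25) = ceil(24.8000) = 25; reading at tick 25 = 29 + 1.25*25 = 60.2500
Minimum tick count = 21; winners = [1]; smallest index = 1

Answer: 1 21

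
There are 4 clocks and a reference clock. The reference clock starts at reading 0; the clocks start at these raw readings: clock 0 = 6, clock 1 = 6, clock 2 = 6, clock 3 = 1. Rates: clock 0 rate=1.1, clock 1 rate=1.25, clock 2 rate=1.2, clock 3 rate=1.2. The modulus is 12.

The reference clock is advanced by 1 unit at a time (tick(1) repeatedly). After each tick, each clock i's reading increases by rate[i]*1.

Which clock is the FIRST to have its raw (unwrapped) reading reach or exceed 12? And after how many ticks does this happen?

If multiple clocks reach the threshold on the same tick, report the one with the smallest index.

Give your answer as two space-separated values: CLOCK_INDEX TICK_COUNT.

Answer: 1 5

Derivation:
clock 0: start=6, rate=1.1, needs 12-6 = 6; ticks = ceil(6/1.1) = ceil(5.4545) = 6; reading at tick 6 = 6 + 1.1*6 = 12.6000
clock 1: start=6, rate=1.25, needs 12-6 = 6; ticks = ceil(6/1.25) = ceil(4.8000) = 5; reading at tick 5 = 6 + 1.25*5 = 12.2500
clock 2: start=6, rate=1.2, needs 12-6 = 6; ticks = ceil(6/1.2) = ceil(5.0000) = 5; reading at tick 5 = 6 + 1.2*5 = 12.0000
clock 3: start=1, rate=1.2, needs 12-1 = 11; ticks = ceil(11/1.2) = ceil(9.1667) = 10; reading at tick 10 = 1 + 1.2*10 = 13.0000
Minimum tick count = 5; winners = [1, 2]; smallest index = 1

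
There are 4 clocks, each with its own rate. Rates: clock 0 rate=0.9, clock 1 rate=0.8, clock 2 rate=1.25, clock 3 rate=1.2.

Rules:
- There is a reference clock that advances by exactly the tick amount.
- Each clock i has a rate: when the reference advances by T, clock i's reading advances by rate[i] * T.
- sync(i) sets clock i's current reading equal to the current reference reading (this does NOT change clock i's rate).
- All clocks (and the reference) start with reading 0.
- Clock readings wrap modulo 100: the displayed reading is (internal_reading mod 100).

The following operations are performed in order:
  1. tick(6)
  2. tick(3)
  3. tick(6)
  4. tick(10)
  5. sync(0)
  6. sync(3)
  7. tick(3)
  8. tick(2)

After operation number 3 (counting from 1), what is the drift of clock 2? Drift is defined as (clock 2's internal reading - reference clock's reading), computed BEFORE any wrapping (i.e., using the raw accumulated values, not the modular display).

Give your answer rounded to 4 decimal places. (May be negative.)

After op 1 tick(6): ref=6.0000 raw=[5.4000 4.8000 7.5000 7.2000]
After op 2 tick(3): ref=9.0000 raw=[8.1000 7.2000 11.2500 10.8000]
After op 3 tick(6): ref=15.0000 raw=[13.5000 12.0000 18.7500 18.0000]
Drift of clock 2 after op 3: 18.7500 - 15.0000 = 3.7500

Answer: 3.7500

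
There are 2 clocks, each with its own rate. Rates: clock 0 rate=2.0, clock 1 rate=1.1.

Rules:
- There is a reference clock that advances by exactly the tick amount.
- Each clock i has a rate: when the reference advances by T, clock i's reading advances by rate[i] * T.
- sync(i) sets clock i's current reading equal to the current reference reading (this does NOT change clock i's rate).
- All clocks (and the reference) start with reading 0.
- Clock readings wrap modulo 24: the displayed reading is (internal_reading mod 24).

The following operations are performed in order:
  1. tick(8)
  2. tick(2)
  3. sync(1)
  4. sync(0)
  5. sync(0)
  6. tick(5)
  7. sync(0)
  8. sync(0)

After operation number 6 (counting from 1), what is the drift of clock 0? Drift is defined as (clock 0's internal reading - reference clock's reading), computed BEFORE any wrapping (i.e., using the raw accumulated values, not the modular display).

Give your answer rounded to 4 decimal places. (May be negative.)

After op 1 tick(8): ref=8.0000 raw=[16.0000 8.8000]
After op 2 tick(2): ref=10.0000 raw=[20.0000 11.0000]
After op 3 sync(1): ref=10.0000 raw=[20.0000 10.0000]
After op 4 sync(0): ref=10.0000 raw=[10.0000 10.0000]
After op 5 sync(0): ref=10.0000 raw=[10.0000 10.0000]
After op 6 tick(5): ref=15.0000 raw=[20.0000 15.5000]
Drift of clock 0 after op 6: 20.0000 - 15.0000 = 5.0000

Answer: 5.0000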